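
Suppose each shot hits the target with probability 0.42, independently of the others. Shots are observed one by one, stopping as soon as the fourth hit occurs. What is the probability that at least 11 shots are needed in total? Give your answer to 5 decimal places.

Needing more than 10 shots ⇔ fewer than 4 successes in the first 10. With X ~ Binomial(10, 0.42), P(Y > 10) = P(X ≤ 3).
  k=0: C(10,0)·0.42^0·0.58^10 = 0.0043080
  k=1: C(10,1)·0.42^1·0.58^9 = 0.0311962
  k=2: C(10,2)·0.42^2·0.58^8 = 0.1016565
  k=3: C(10,3)·0.42^3·0.58^7 = 0.1963022
P(X ≤ 3) = 0.3334628

0.33346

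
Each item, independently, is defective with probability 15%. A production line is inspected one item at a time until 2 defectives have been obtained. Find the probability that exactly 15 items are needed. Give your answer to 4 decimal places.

0.0381

Y = trial on which the second success occurs; negative binomial, r=2, p=0.15.
P(Y=15) = C(14,1) · p^2 · (1−p)^13
= 14 · 0.0225 · 0.12091 = 0.038085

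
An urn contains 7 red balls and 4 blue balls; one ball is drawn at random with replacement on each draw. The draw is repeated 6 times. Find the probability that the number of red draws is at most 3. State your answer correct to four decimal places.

0.3806

X ~ Binomial(6, 0.636364); P(X ≤ 3) = Σ C(6,k) p^k (1−p)^(6−k) over k:
  k=0: C(6,0)·0.636364^0·0.363636^6 = 0.002312
  k=1: C(6,1)·0.636364^1·0.363636^5 = 0.024277
  k=2: C(6,2)·0.636364^2·0.363636^4 = 0.106211
  k=3: C(6,3)·0.636364^3·0.363636^3 = 0.247827
Total = 0.380627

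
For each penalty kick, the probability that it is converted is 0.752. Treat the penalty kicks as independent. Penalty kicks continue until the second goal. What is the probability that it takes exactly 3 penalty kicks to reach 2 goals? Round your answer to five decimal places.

0.28049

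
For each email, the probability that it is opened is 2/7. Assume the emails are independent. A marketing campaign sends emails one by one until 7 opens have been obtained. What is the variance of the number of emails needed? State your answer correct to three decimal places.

61.250

Y = total emails until the seventh success; negative binomial with r=7, p=0.285714.
Var(Y) = r(1−p)/p² = 7·0.714286 / 0.285714² = 61.25000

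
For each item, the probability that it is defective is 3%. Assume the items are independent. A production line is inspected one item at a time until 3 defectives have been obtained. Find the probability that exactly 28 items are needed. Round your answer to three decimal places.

Y = trial on which the third success occurs; negative binomial, r=3, p=0.03.
P(Y=28) = C(27,2) · p^3 · (1−p)^25
= 351 · 2.7e-05 · 0.46697 = 0.00443

0.004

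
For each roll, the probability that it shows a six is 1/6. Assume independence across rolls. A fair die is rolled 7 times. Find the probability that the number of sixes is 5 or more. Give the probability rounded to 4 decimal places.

0.0020

X ~ Binomial(7, 0.166667); P(X ≥ 5) = Σ C(7,k) p^k (1−p)^(7−k) over k:
  k=5: C(7,5)·0.166667^5·0.833333^2 = 0.001875
  k=6: C(7,6)·0.166667^6·0.833333^1 = 0.000125
  k=7: C(7,7)·0.166667^7·0.833333^0 = 0.000004
Total = 0.002004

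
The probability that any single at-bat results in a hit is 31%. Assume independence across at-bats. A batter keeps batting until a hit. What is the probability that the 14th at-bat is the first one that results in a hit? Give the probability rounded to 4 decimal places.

Geometric (trials to first success), p = 0.31.
P(Y = 14) = (1−p)^13 · p = 0.008036 · 0.31 = 0.002491

0.0025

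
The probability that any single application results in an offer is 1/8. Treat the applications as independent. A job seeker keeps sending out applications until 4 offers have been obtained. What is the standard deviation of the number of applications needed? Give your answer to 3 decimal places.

Y = total applications until the fourth success; negative binomial with r=4, p=0.125.
SD(Y) = √[r(1−p)/p²] = √(224.00000) = 14.96663

14.967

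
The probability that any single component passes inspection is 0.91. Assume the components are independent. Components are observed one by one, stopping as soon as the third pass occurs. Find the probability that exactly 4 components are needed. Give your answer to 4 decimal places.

0.2035

Y = trial on which the third success occurs; negative binomial, r=3, p=0.91.
P(Y=4) = C(3,2) · p^3 · (1−p)^1
= 3 · 0.75357 · 0.09 = 0.203464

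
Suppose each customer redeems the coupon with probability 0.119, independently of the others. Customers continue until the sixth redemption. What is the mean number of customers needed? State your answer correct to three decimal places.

50.420

Y = total customers until the sixth success; negative binomial with r=6, p=0.119.
E[Y] = r / p = 6 / 0.119 = 50.42017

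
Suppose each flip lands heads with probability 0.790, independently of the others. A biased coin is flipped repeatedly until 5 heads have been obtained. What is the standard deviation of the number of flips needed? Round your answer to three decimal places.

Y = total flips until the fifth success; negative binomial with r=5, p=0.79.
SD(Y) = √[r(1−p)/p²] = √(1.68242) = 1.29708

1.297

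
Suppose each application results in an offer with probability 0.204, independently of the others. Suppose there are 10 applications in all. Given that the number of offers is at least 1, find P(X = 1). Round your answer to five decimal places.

0.29150

X ~ Binomial(10, 0.204). Want P(X=1 | X≥1) = P(X=1) / P(X≥1).
P(X=1) = C(10,1)·0.204^1·0.796^9 = 0.2617265
P(X≥1) = 1 − 0.1021247 = 0.8978753
Ratio = 0.2617265 / 0.8978753 = 0.2914954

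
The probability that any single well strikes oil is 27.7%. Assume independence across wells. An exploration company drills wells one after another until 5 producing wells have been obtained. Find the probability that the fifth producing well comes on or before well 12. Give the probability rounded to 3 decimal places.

0.218

Finishing within 12 wells ⇔ at least 5 successes in the first 12. With X ~ Binomial(12, 0.277), P(Y ≤ 12) = 1 − P(X ≤ 4).
  k=0: C(12,0)·0.277^0·0.723^12 = 0.02040
  k=1: C(12,1)·0.277^1·0.723^11 = 0.09380
  k=2: C(12,2)·0.277^2·0.723^10 = 0.19765
  k=3: C(12,3)·0.277^3·0.723^9 = 0.25241
  k=4: C(12,4)·0.277^4·0.723^8 = 0.21759
1 − 0.78184 = 0.21816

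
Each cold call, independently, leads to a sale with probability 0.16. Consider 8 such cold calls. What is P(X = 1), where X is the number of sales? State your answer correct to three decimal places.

0.378

X ~ Binomial(n=8, p=0.16).
P(X=1) = C(8,1) · p^1 · (1−p)^7
= 8 · 0.16 · 0.29509 = 0.37772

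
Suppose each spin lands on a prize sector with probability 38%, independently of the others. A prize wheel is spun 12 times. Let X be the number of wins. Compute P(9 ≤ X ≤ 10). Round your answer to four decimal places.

0.0103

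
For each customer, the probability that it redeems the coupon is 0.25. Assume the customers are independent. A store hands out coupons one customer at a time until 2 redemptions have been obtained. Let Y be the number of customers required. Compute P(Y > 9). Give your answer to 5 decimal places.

Needing more than 9 customers ⇔ fewer than 2 successes in the first 9. With X ~ Binomial(9, 0.25), P(Y > 9) = P(X ≤ 1).
  k=0: C(9,0)·0.25^0·0.75^9 = 0.0750847
  k=1: C(9,1)·0.25^1·0.75^8 = 0.2252541
P(X ≤ 1) = 0.3003387

0.30034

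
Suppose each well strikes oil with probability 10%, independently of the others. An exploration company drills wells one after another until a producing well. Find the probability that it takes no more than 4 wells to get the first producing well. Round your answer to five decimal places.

Y = number of wells to the first success; geometric, p = 0.10.
P(Y ≤ 4) = 1 − (1−p)^4 = 1 − 0.6561000 = 0.3439000

0.34390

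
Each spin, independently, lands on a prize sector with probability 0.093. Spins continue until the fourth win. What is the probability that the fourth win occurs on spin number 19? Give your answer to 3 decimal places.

0.014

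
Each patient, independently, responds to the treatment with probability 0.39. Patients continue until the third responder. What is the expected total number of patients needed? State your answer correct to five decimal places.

7.69231

Y = total patients until the third success; negative binomial with r=3, p=0.39.
E[Y] = r / p = 3 / 0.39 = 7.6923077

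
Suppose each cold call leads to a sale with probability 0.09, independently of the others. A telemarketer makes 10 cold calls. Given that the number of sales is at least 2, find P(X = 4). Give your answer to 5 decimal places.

X ~ Binomial(10, 0.09). Want P(X=4 | X≥2) = P(X=4) / P(X≥2).
P(X=4) = C(10,4)·0.09^4·0.91^6 = 0.0078242
P(X≥2) = 1 − 0.3894161 − 0.3851368 = 0.2254471
Ratio = 0.0078242 / 0.2254471 = 0.0347051

0.03471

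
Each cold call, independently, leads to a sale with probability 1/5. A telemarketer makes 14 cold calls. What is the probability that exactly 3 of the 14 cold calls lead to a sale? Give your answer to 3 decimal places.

X ~ Binomial(n=14, p=0.20).
P(X=3) = C(14,3) · p^3 · (1−p)^11
= 364 · 0.008 · 0.085899 = 0.25014

0.250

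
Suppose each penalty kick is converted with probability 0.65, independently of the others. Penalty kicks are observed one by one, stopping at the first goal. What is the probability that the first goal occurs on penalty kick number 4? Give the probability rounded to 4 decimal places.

Geometric (trials to first success), p = 0.65.
P(Y = 4) = (1−p)^3 · p = 0.042875 · 0.65 = 0.027869

0.0279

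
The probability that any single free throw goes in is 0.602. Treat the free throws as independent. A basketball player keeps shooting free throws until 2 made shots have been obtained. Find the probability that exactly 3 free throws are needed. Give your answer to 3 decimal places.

0.288

Y = trial on which the second success occurs; negative binomial, r=2, p=0.602.
P(Y=3) = C(2,1) · p^2 · (1−p)^1
= 2 · 0.3624 · 0.398 = 0.28847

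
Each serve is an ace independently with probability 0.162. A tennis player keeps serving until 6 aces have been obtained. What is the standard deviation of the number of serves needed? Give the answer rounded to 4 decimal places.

13.8415

Y = total serves until the sixth success; negative binomial with r=6, p=0.162.
SD(Y) = √[r(1−p)/p²] = √(191.586648) = 13.841483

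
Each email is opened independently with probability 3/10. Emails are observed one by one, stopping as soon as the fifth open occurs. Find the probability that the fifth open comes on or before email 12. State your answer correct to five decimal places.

Finishing within 12 emails ⇔ at least 5 successes in the first 12. With X ~ Binomial(12, 0.30), P(Y ≤ 12) = 1 − P(X ≤ 4).
  k=0: C(12,0)·0.30^0·0.70^12 = 0.0138413
  k=1: C(12,1)·0.30^1·0.70^11 = 0.0711838
  k=2: C(12,2)·0.30^2·0.70^10 = 0.1677903
  k=3: C(12,3)·0.30^3·0.70^9 = 0.2397004
  k=4: C(12,4)·0.30^4·0.70^8 = 0.2311397
1 − 0.7236555 = 0.2763445

0.27634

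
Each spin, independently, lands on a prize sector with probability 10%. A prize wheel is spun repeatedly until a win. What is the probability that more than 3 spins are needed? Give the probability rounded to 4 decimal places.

Y = number of spins to the first success; geometric, p = 0.10.
P(Y > 3) = P(first 3 all fail) = (1−p)^3 = 0.729000

0.7290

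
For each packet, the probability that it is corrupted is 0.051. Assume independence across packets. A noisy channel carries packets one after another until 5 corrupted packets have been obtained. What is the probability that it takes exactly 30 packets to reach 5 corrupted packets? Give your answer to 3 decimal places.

Y = trial on which the fifth success occurs; negative binomial, r=5, p=0.051.
P(Y=30) = C(29,4) · p^5 · (1−p)^25
= 23751 · 3.4503e-07 · 0.27018 = 0.00221

0.002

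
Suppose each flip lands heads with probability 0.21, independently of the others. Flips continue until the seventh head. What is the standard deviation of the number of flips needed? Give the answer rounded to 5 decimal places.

11.19807

Y = total flips until the seventh success; negative binomial with r=7, p=0.21.
SD(Y) = √[r(1−p)/p²] = √(125.3968254) = 11.1980724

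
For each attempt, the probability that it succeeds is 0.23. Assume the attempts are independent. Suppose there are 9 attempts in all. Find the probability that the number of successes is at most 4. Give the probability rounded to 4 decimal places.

0.9650

X ~ Binomial(9, 0.23); P(X ≤ 4) = Σ C(9,k) p^k (1−p)^(9−k) over k:
  k=0: C(9,0)·0.23^0·0.77^9 = 0.095152
  k=1: C(9,1)·0.23^1·0.77^8 = 0.255797
  k=2: C(9,2)·0.23^2·0.77^7 = 0.305628
  k=3: C(9,3)·0.23^3·0.77^6 = 0.213014
  k=4: C(9,4)·0.23^4·0.77^5 = 0.095441
Total = 0.965032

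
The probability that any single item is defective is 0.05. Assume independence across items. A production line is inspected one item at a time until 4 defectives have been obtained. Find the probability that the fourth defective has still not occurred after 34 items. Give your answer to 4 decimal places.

Needing more than 34 items ⇔ fewer than 4 successes in the first 34. With X ~ Binomial(34, 0.05), P(Y > 34) = P(X ≤ 3).
  k=0: C(34,0)·0.05^0·0.95^34 = 0.174825
  k=1: C(34,1)·0.05^1·0.95^33 = 0.312844
  k=2: C(34,2)·0.05^2·0.95^32 = 0.271680
  k=3: C(34,3)·0.05^3·0.95^31 = 0.152522
P(X ≤ 3) = 0.911871

0.9119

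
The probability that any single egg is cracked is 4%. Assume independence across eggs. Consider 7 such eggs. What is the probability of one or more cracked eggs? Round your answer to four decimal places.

0.2486

P(at least one) = 1 − P(none) = 1 − (1 − 0.04)^7
= 1 − 0.751447 = 0.248553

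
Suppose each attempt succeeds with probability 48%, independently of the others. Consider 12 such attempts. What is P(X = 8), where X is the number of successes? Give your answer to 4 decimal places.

X ~ Binomial(n=12, p=0.48).
P(X=8) = C(12,8) · p^8 · (1−p)^4
= 495 · 0.0028179 · 0.073116 = 0.101988

0.1020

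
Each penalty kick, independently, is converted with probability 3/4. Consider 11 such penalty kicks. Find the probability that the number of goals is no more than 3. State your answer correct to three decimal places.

0.001

X ~ Binomial(11, 0.75); P(X ≤ 3) = Σ C(11,k) p^k (1−p)^(11−k) over k:
  k=0: C(11,0)·0.75^0·0.25^11 = 0.00000
  k=1: C(11,1)·0.75^1·0.25^10 = 0.00001
  k=2: C(11,2)·0.75^2·0.25^9 = 0.00012
  k=3: C(11,3)·0.75^3·0.25^8 = 0.00106
Total = 0.00119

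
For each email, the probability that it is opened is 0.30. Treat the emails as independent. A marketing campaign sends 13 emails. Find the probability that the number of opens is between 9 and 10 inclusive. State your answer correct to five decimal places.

0.00396

X ~ Binomial(13, 0.30); P(9 ≤ X ≤ 10) = Σ C(13,k) p^k (1−p)^(13−k) over k:
  k=9: C(13,9)·0.30^9·0.70^4 = 0.0033790
  k=10: C(13,10)·0.30^10·0.70^3 = 0.0005793
Total = 0.0039583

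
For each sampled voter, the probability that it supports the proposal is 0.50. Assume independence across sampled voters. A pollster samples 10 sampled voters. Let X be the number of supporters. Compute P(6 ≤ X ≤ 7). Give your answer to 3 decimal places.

0.322

X ~ Binomial(10, 0.50); P(6 ≤ X ≤ 7) = Σ C(10,k) p^k (1−p)^(10−k) over k:
  k=6: C(10,6)·0.50^6·0.50^4 = 0.20508
  k=7: C(10,7)·0.50^7·0.50^3 = 0.11719
Total = 0.32227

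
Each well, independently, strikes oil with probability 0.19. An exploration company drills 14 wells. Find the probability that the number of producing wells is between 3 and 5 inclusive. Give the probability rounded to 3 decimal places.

0.479

X ~ Binomial(14, 0.19); P(3 ≤ X ≤ 5) = Σ C(14,k) p^k (1−p)^(14−k) over k:
  k=3: C(14,3)·0.19^3·0.81^11 = 0.24587
  k=4: C(14,4)·0.19^4·0.81^10 = 0.15860
  k=5: C(14,5)·0.19^5·0.81^9 = 0.07440
Total = 0.47887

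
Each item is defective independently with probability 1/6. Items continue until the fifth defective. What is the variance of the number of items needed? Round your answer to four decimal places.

150.0000

Y = total items until the fifth success; negative binomial with r=5, p=0.166667.
Var(Y) = r(1−p)/p² = 5·0.833333 / 0.166667² = 150.000000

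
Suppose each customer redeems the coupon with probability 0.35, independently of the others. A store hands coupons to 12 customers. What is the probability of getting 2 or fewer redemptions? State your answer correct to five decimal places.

X ~ Binomial(12, 0.35); P(X ≤ 2) = Σ C(12,k) p^k (1−p)^(12−k) over k:
  k=0: C(12,0)·0.35^0·0.65^12 = 0.0056880
  k=1: C(12,1)·0.35^1·0.65^11 = 0.0367533
  k=2: C(12,2)·0.35^2·0.65^10 = 0.1088463
Total = 0.1512876

0.15129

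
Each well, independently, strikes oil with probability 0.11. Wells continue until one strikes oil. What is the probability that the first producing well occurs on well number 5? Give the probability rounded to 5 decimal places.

0.06902

Geometric (trials to first success), p = 0.11.
P(Y = 5) = (1−p)^4 · p = 0.62742 · 0.11 = 0.0690165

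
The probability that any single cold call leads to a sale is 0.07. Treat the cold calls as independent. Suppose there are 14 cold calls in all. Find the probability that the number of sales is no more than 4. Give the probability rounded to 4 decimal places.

0.9980

X ~ Binomial(14, 0.07); P(X ≤ 4) = Σ C(14,k) p^k (1−p)^(14−k) over k:
  k=0: C(14,0)·0.07^0·0.93^14 = 0.362044
  k=1: C(14,1)·0.07^1·0.93^13 = 0.381509
  k=2: C(14,2)·0.07^2·0.93^12 = 0.186652
  k=3: C(14,3)·0.07^3·0.93^11 = 0.056196
  k=4: C(14,4)·0.07^4·0.93^10 = 0.011632
Total = 0.998033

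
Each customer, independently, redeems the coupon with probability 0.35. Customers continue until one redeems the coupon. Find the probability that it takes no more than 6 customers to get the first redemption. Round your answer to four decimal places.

Y = number of customers to the first success; geometric, p = 0.35.
P(Y ≤ 6) = 1 − (1−p)^6 = 1 − 0.075419 = 0.924581

0.9246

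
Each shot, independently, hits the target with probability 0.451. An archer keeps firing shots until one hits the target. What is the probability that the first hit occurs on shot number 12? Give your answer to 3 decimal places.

Geometric (trials to first success), p = 0.451.
P(Y = 12) = (1−p)^11 · p = 0.0013655 · 0.451 = 0.00062

0.001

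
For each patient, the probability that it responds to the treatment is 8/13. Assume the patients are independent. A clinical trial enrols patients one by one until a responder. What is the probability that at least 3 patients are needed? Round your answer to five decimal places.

Y = number of patients to the first success; geometric, p = 0.615385.
P(Y > 2) = P(first 2 all fail) = (1−p)^2 = 0.1479290

0.14793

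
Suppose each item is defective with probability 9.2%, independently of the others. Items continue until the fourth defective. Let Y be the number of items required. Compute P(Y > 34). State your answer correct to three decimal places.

Needing more than 34 items ⇔ fewer than 4 successes in the first 34. With X ~ Binomial(34, 0.092), P(Y > 34) = P(X ≤ 3).
  k=0: C(34,0)·0.092^0·0.908^34 = 0.03758
  k=1: C(34,1)·0.092^1·0.908^33 = 0.12945
  k=2: C(34,2)·0.092^2·0.908^32 = 0.21641
  k=3: C(34,3)·0.092^3·0.908^31 = 0.23389
P(X ≤ 3) = 0.61733

0.617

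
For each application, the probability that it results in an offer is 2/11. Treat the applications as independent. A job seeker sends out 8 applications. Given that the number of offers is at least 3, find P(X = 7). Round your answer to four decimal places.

X ~ Binomial(8, 0.181818). Want P(X=7 | X≥3) = P(X=7) / P(X≥3).
P(X=7) = C(8,7)·0.181818^7·0.818182^1 = 0.000043
P(X≥3) = 1 − 0.200816 − 0.357006 − 0.277672 = 0.164506
Ratio = 0.000043 / 0.164506 = 0.000261

0.0003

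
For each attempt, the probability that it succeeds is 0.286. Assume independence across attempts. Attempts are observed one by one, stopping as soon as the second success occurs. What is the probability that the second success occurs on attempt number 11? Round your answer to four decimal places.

0.0394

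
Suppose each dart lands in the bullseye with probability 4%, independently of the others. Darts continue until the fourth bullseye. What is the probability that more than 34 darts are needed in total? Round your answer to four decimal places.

Needing more than 34 darts ⇔ fewer than 4 successes in the first 34. With X ~ Binomial(34, 0.04), P(Y > 34) = P(X ≤ 3).
  k=0: C(34,0)·0.04^0·0.96^34 = 0.249587
  k=1: C(34,1)·0.04^1·0.96^33 = 0.353582
  k=2: C(34,2)·0.04^2·0.96^32 = 0.243087
  k=3: C(34,3)·0.04^3·0.96^31 = 0.108039
P(X ≤ 3) = 0.954295

0.9543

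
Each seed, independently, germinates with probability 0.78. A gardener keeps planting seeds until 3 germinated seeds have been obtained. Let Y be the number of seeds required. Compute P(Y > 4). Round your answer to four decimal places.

Needing more than 4 seeds ⇔ fewer than 3 successes in the first 4. With X ~ Binomial(4, 0.78), P(Y > 4) = P(X ≤ 2).
  k=0: C(4,0)·0.78^0·0.22^4 = 0.002343
  k=1: C(4,1)·0.78^1·0.22^3 = 0.033222
  k=2: C(4,2)·0.78^2·0.22^2 = 0.176679
P(X ≤ 2) = 0.212244

0.2122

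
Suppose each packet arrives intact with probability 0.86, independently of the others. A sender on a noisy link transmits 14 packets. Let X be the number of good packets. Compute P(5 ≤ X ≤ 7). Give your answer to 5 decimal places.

X ~ Binomial(14, 0.86); P(5 ≤ X ≤ 7) = Σ C(14,k) p^k (1−p)^(14−k) over k:
  k=5: C(14,5)·0.86^5·0.14^9 = 0.0000195
  k=6: C(14,6)·0.86^6·0.14^8 = 0.0001793
  k=7: C(14,7)·0.86^7·0.14^7 = 0.0012587
Total = 0.0014575

0.00146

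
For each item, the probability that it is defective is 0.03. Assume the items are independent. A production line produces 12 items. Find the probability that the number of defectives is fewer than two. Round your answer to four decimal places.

0.9514

X ~ Binomial(12, 0.03); P(X ≤ 1) = Σ C(12,k) p^k (1−p)^(12−k) over k:
  k=0: C(12,0)·0.03^0·0.97^12 = 0.693842
  k=1: C(12,1)·0.03^1·0.97^11 = 0.257509
Total = 0.951351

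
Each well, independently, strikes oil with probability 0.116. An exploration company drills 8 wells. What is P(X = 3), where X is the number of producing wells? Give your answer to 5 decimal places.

X ~ Binomial(n=8, p=0.116).
P(X=3) = C(8,3) · p^3 · (1−p)^5
= 56 · 0.0015609 · 0.53984 = 0.0471871

0.04719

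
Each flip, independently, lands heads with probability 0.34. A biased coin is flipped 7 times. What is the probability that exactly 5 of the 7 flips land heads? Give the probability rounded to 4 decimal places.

0.0416

X ~ Binomial(n=7, p=0.34).
P(X=5) = C(7,5) · p^5 · (1−p)^2
= 21 · 0.0045435 · 0.4356 = 0.041563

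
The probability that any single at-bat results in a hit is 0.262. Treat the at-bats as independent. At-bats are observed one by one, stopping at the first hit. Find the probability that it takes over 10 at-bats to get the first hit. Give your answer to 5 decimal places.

Y = number of at-bats to the first success; geometric, p = 0.262.
P(Y > 10) = P(first 10 all fail) = (1−p)^10 = 0.0479252

0.04793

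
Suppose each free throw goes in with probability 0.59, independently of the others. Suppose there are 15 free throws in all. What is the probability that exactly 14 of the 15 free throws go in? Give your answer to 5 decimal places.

0.00381

X ~ Binomial(n=15, p=0.59).
P(X=14) = C(15,14) · p^14 · (1−p)^1
= 15 · 0.00061934 · 0.41 = 0.0038089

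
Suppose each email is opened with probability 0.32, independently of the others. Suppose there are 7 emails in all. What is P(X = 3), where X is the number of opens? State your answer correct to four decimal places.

X ~ Binomial(n=7, p=0.32).
P(X=3) = C(7,3) · p^3 · (1−p)^4
= 35 · 0.032768 · 0.21381 = 0.245219

0.2452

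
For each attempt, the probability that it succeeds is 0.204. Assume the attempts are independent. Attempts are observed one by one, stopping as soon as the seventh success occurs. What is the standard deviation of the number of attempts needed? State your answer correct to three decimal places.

Y = total attempts until the seventh success; negative binomial with r=7, p=0.204.
SD(Y) = √[r(1−p)/p²] = √(133.89081) = 11.57112

11.571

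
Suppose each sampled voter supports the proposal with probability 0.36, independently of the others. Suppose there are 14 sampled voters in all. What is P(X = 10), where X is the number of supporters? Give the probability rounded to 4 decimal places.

0.0061

X ~ Binomial(n=14, p=0.36).
P(X=10) = C(14,10) · p^10 · (1−p)^4
= 1001 · 3.6562e-05 · 0.16777 = 0.006140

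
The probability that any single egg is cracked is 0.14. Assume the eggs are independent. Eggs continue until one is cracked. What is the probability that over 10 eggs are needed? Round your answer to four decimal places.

Y = number of eggs to the first success; geometric, p = 0.14.
P(Y > 10) = P(first 10 all fail) = (1−p)^10 = 0.221302

0.2213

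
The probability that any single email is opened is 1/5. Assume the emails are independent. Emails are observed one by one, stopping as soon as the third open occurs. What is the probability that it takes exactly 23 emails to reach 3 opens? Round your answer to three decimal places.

0.021

Y = trial on which the third success occurs; negative binomial, r=3, p=0.20.
P(Y=23) = C(22,2) · p^3 · (1−p)^20
= 231 · 0.008 · 0.011529 = 0.02131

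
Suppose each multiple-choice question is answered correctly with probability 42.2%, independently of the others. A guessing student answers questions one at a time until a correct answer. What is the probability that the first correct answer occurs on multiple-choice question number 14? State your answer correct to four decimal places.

Geometric (trials to first success), p = 0.422.
P(Y = 14) = (1−p)^13 · p = 0.00080364 · 0.422 = 0.000339

0.0003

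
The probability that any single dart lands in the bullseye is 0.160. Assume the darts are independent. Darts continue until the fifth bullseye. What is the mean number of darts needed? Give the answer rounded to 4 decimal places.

Y = total darts until the fifth success; negative binomial with r=5, p=0.16.
E[Y] = r / p = 5 / 0.16 = 31.250000

31.2500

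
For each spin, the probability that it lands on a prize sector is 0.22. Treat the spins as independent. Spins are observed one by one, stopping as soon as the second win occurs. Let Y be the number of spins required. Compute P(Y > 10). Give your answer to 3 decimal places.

Needing more than 10 spins ⇔ fewer than 2 successes in the first 10. With X ~ Binomial(10, 0.22), P(Y > 10) = P(X ≤ 1).
  k=0: C(10,0)·0.22^0·0.78^10 = 0.08336
  k=1: C(10,1)·0.22^1·0.78^9 = 0.23511
P(X ≤ 1) = 0.31847

0.318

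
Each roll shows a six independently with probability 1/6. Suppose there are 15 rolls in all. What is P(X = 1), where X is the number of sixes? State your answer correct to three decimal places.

0.195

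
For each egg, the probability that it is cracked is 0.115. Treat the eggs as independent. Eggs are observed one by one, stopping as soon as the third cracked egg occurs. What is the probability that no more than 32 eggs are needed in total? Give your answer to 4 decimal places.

0.7286

Finishing within 32 eggs ⇔ at least 3 successes in the first 32. With X ~ Binomial(32, 0.115), P(Y ≤ 32) = 1 − P(X ≤ 2).
  k=0: C(32,0)·0.115^0·0.885^32 = 0.020053
  k=1: C(32,1)·0.115^1·0.885^31 = 0.083385
  k=2: C(32,2)·0.115^2·0.885^30 = 0.167948
1 − 0.271387 = 0.728613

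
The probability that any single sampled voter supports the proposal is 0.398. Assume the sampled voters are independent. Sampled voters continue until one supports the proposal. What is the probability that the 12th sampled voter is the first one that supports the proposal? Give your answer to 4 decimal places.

Geometric (trials to first success), p = 0.398.
P(Y = 12) = (1−p)^11 · p = 0.0037632 · 0.398 = 0.001498

0.0015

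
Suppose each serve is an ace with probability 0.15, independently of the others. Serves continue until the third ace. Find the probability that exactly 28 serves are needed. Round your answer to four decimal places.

Y = trial on which the third success occurs; negative binomial, r=3, p=0.15.
P(Y=28) = C(27,2) · p^3 · (1−p)^25
= 351 · 0.003375 · 0.017198 = 0.020373

0.0204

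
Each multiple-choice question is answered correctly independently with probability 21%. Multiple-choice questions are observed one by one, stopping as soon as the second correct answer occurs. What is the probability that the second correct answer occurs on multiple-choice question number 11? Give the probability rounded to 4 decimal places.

Y = trial on which the second success occurs; negative binomial, r=2, p=0.21.
P(Y=11) = C(10,1) · p^2 · (1−p)^9
= 10 · 0.0441 · 0.11985 = 0.052855

0.0529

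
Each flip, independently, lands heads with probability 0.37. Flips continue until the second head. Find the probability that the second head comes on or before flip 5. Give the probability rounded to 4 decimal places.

Finishing within 5 flips ⇔ at least 2 successes in the first 5. With X ~ Binomial(5, 0.37), P(Y ≤ 5) = 1 − P(X ≤ 1).
  k=0: C(5,0)·0.37^0·0.63^5 = 0.099244
  k=1: C(5,1)·0.37^1·0.63^4 = 0.291430
1 − 0.390673 = 0.609327

0.6093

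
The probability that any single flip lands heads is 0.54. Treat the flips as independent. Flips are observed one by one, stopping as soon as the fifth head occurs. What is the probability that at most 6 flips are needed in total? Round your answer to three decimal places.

0.152

Finishing within 6 flips ⇔ at least 5 successes in the first 6. With X ~ Binomial(6, 0.54), P(Y ≤ 6) = 1 − P(X ≤ 4).
  k=0: C(6,0)·0.54^0·0.46^6 = 0.00947
  k=1: C(6,1)·0.54^1·0.46^5 = 0.06673
  k=2: C(6,2)·0.54^2·0.46^4 = 0.19584
  k=3: C(6,3)·0.54^3·0.46^3 = 0.30654
  k=4: C(6,4)·0.54^4·0.46^2 = 0.26989
1 − 0.84848 = 0.15152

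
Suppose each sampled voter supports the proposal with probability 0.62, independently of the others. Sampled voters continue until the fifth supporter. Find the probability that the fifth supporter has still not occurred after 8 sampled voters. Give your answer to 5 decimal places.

Needing more than 8 sampled voters ⇔ fewer than 5 successes in the first 8. With X ~ Binomial(8, 0.62), P(Y > 8) = P(X ≤ 4).
  k=0: C(8,0)·0.62^0·0.38^8 = 0.0004348
  k=1: C(8,1)·0.62^1·0.38^7 = 0.0056750
  k=2: C(8,2)·0.62^2·0.38^6 = 0.0324073
  k=3: C(8,3)·0.62^3·0.38^5 = 0.1057502
  k=4: C(8,4)·0.62^4·0.38^4 = 0.2156747
P(X ≤ 4) = 0.3599420

0.35994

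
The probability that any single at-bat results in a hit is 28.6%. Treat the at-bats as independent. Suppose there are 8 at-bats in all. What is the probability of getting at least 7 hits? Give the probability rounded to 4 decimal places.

0.0009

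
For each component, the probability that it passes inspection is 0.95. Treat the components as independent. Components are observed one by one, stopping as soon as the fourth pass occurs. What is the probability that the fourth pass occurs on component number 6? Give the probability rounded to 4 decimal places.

Y = trial on which the fourth success occurs; negative binomial, r=4, p=0.95.
P(Y=6) = C(5,3) · p^4 · (1−p)^2
= 10 · 0.81451 · 0.0025 = 0.020363

0.0204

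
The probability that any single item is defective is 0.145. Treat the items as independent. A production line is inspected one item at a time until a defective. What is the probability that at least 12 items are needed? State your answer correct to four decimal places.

0.1785

Y = number of items to the first success; geometric, p = 0.145.
P(Y > 11) = P(first 11 all fail) = (1−p)^11 = 0.178495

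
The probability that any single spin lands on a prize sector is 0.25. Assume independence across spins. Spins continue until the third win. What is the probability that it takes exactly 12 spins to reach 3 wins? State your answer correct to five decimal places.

Y = trial on which the third success occurs; negative binomial, r=3, p=0.25.
P(Y=12) = C(11,2) · p^3 · (1−p)^9
= 55 · 0.015625 · 0.075085 = 0.0645259

0.06453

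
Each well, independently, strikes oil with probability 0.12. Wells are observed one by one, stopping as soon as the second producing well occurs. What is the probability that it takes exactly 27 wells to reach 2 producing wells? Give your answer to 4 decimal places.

0.0153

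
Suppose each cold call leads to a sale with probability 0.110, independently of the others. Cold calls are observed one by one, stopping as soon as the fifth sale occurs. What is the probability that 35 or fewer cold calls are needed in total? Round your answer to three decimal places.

0.340

Finishing within 35 cold calls ⇔ at least 5 successes in the first 35. With X ~ Binomial(35, 0.11), P(Y ≤ 35) = 1 − P(X ≤ 4).
  k=0: C(35,0)·0.11^0·0.89^35 = 0.01693
  k=1: C(35,1)·0.11^1·0.89^34 = 0.07324
  k=2: C(35,2)·0.11^2·0.89^33 = 0.15388
  k=3: C(35,3)·0.11^3·0.89^32 = 0.20920
  k=4: C(35,4)·0.11^4·0.89^31 = 0.20685
1 − 0.66010 = 0.33990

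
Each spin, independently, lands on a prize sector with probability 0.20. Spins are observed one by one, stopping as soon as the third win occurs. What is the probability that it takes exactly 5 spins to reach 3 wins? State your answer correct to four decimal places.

0.0307

Y = trial on which the third success occurs; negative binomial, r=3, p=0.20.
P(Y=5) = C(4,2) · p^3 · (1−p)^2
= 6 · 0.008 · 0.64 = 0.030720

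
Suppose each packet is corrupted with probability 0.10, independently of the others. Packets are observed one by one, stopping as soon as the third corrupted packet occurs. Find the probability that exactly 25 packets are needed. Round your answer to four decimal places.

0.0272

Y = trial on which the third success occurs; negative binomial, r=3, p=0.10.
P(Y=25) = C(24,2) · p^3 · (1−p)^22
= 276 · 0.001 · 0.098477 = 0.027180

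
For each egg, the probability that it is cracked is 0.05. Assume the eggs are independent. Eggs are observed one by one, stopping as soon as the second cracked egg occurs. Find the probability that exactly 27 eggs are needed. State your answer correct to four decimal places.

0.0180

Y = trial on which the second success occurs; negative binomial, r=2, p=0.05.
P(Y=27) = C(26,1) · p^2 · (1−p)^25
= 26 · 0.0025 · 0.27739 = 0.018030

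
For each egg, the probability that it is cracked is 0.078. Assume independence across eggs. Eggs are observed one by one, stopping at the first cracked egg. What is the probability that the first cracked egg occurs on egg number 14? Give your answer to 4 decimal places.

0.0271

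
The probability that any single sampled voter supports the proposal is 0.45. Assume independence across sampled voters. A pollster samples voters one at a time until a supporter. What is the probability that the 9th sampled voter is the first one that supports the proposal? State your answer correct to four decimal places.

Geometric (trials to first success), p = 0.45.
P(Y = 9) = (1−p)^8 · p = 0.0083734 · 0.45 = 0.003768

0.0038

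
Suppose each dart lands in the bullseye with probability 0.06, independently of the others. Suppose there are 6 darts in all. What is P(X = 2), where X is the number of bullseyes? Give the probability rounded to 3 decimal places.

0.042

X ~ Binomial(n=6, p=0.06).
P(X=2) = C(6,2) · p^2 · (1−p)^4
= 15 · 0.0036 · 0.78075 = 0.04216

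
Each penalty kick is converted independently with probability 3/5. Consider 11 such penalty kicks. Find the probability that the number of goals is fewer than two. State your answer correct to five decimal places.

X ~ Binomial(11, 0.60); P(X ≤ 1) = Σ C(11,k) p^k (1−p)^(11−k) over k:
  k=0: C(11,0)·0.60^0·0.40^11 = 0.0000419
  k=1: C(11,1)·0.60^1·0.40^10 = 0.0006921
Total = 0.0007340

0.00073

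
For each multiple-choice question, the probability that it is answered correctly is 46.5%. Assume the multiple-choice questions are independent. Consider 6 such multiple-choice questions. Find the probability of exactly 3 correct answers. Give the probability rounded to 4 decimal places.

0.3079

X ~ Binomial(n=6, p=0.465).
P(X=3) = C(6,3) · p^3 · (1−p)^3
= 20 · 0.10054 · 0.15313 = 0.307929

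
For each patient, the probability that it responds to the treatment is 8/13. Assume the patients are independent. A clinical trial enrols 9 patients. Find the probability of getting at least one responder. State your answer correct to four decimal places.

P(at least one) = 1 − P(none) = 1 − (1 − 0.615385)^9
= 1 − 0.000184 = 0.999816

0.9998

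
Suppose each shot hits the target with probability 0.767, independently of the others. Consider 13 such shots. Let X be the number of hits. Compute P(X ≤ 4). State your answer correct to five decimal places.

0.00057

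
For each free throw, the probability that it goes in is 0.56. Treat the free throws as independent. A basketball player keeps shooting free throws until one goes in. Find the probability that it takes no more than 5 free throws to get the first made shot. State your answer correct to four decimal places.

Y = number of free throws to the first success; geometric, p = 0.56.
P(Y ≤ 5) = 1 − (1−p)^5 = 1 − 0.016492 = 0.983508

0.9835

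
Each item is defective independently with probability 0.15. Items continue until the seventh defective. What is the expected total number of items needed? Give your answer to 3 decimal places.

46.667

Y = total items until the seventh success; negative binomial with r=7, p=0.15.
E[Y] = r / p = 7 / 0.15 = 46.66667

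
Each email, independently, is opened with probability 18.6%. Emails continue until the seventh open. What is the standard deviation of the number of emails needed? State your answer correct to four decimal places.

12.8336

Y = total emails until the seventh success; negative binomial with r=7, p=0.186.
SD(Y) = √[r(1−p)/p²] = √(164.701122) = 12.833593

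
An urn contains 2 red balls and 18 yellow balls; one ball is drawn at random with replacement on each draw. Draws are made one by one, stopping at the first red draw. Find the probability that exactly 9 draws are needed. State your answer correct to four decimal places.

0.0430

Geometric (trials to first success), p = 0.10.
P(Y = 9) = (1−p)^8 · p = 0.43047 · 0.10 = 0.043047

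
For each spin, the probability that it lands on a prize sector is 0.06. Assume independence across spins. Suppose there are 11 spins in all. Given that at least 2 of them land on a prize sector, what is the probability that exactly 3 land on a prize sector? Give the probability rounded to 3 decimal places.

X ~ Binomial(11, 0.06). Want P(X=3 | X≥2) = P(X=3) / P(X≥2).
P(X=3) = C(11,3)·0.06^3·0.94^8 = 0.02173
P(X≥2) = 1 − 0.50630 − 0.35549 = 0.13822
Ratio = 0.02173 / 0.13822 = 0.15718

0.157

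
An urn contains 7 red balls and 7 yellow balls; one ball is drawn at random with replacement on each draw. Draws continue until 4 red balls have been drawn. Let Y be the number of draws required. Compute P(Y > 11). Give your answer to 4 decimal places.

0.1133

Needing more than 11 draws ⇔ fewer than 4 successes in the first 11. With X ~ Binomial(11, 0.50), P(Y > 11) = P(X ≤ 3).
  k=0: C(11,0)·0.50^0·0.50^11 = 0.000488
  k=1: C(11,1)·0.50^1·0.50^10 = 0.005371
  k=2: C(11,2)·0.50^2·0.50^9 = 0.026855
  k=3: C(11,3)·0.50^3·0.50^8 = 0.080566
P(X ≤ 3) = 0.113281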